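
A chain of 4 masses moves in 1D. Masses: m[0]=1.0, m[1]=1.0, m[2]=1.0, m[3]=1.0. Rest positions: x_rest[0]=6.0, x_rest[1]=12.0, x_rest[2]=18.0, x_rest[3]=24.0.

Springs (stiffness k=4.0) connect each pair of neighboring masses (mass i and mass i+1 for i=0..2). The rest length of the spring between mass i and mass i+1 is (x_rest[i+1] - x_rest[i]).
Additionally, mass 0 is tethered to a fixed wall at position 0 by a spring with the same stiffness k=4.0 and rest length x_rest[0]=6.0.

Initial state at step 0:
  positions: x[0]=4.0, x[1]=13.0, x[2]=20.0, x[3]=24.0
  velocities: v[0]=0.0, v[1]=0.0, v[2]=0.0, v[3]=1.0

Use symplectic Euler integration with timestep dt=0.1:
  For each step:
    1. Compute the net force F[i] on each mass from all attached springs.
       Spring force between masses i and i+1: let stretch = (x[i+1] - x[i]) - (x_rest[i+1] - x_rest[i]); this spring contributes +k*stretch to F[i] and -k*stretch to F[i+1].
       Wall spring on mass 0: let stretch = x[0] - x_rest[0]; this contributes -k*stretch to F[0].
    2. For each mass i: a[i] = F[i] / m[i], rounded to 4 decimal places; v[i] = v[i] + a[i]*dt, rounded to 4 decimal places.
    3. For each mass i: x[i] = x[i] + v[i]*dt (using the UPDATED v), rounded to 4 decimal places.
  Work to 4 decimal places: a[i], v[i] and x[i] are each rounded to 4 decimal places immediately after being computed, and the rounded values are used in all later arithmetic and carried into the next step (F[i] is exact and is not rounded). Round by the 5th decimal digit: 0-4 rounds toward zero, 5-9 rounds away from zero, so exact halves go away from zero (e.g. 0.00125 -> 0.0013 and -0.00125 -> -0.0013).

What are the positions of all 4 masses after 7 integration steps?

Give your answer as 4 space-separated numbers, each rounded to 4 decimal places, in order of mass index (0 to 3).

Answer: 7.5531 11.7663 17.8781 25.8834

Derivation:
Step 0: x=[4.0000 13.0000 20.0000 24.0000] v=[0.0000 0.0000 0.0000 1.0000]
Step 1: x=[4.2000 12.9200 19.8800 24.1800] v=[2.0000 -0.8000 -1.2000 1.8000]
Step 2: x=[4.5808 12.7696 19.6536 24.4280] v=[3.8080 -1.5040 -2.2640 2.4800]
Step 3: x=[5.1059 12.5670 19.3428 24.7250] v=[5.2512 -2.0259 -3.1078 2.9702]
Step 4: x=[5.7252 12.3370 18.9763 25.0467] v=[6.1933 -2.3000 -3.6652 3.2173]
Step 5: x=[6.3800 12.1081 18.5870 25.3656] v=[6.5479 -2.2890 -3.8928 3.1891]
Step 6: x=[7.0087 11.9092 18.2097 25.6534] v=[6.2871 -1.9887 -3.7729 2.8777]
Step 7: x=[7.5531 11.7663 17.8781 25.8834] v=[5.4438 -1.4287 -3.3156 2.3002]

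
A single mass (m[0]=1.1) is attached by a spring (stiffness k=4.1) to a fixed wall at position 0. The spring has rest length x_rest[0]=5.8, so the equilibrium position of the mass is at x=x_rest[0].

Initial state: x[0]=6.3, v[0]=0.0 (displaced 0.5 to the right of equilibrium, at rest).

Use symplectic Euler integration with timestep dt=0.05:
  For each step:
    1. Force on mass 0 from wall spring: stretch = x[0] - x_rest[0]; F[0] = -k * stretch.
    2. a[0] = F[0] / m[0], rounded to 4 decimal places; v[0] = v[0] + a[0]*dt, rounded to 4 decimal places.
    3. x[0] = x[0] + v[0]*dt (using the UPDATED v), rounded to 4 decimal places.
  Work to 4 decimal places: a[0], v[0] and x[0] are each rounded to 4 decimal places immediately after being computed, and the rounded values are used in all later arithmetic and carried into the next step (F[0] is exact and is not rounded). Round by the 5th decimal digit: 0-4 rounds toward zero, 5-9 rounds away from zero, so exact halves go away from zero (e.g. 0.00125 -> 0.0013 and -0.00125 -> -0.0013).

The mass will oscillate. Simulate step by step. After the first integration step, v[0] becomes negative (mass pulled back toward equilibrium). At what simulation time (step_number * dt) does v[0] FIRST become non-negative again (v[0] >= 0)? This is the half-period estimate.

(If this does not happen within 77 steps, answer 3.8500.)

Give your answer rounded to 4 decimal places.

Step 0: x=[6.3000] v=[0.0000]
Step 1: x=[6.2953] v=[-0.0932]
Step 2: x=[6.2860] v=[-0.1855]
Step 3: x=[6.2722] v=[-0.2761]
Step 4: x=[6.2540] v=[-0.3641]
Step 5: x=[6.2316] v=[-0.4487]
Step 6: x=[6.2051] v=[-0.5291]
Step 7: x=[6.1749] v=[-0.6046]
Step 8: x=[6.1412] v=[-0.6745]
Step 9: x=[6.1043] v=[-0.7381]
Step 10: x=[6.0646] v=[-0.7948]
Step 11: x=[6.0224] v=[-0.8441]
Step 12: x=[5.9781] v=[-0.8855]
Step 13: x=[5.9322] v=[-0.9187]
Step 14: x=[5.8850] v=[-0.9433]
Step 15: x=[5.8370] v=[-0.9591]
Step 16: x=[5.7887] v=[-0.9660]
Step 17: x=[5.7405] v=[-0.9639]
Step 18: x=[5.6929] v=[-0.9528]
Step 19: x=[5.6463] v=[-0.9328]
Step 20: x=[5.6011] v=[-0.9042]
Step 21: x=[5.5577] v=[-0.8671]
Step 22: x=[5.5166] v=[-0.8219]
Step 23: x=[5.4781] v=[-0.7691]
Step 24: x=[5.4426] v=[-0.7091]
Step 25: x=[5.4105] v=[-0.6425]
Step 26: x=[5.3820] v=[-0.5699]
Step 27: x=[5.3574] v=[-0.4920]
Step 28: x=[5.3369] v=[-0.4095]
Step 29: x=[5.3207] v=[-0.3232]
Step 30: x=[5.3090] v=[-0.2339]
Step 31: x=[5.3019] v=[-0.1424]
Step 32: x=[5.2994] v=[-0.0496]
Step 33: x=[5.3016] v=[0.0437]
First v>=0 after going negative at step 33, time=1.6500

Answer: 1.6500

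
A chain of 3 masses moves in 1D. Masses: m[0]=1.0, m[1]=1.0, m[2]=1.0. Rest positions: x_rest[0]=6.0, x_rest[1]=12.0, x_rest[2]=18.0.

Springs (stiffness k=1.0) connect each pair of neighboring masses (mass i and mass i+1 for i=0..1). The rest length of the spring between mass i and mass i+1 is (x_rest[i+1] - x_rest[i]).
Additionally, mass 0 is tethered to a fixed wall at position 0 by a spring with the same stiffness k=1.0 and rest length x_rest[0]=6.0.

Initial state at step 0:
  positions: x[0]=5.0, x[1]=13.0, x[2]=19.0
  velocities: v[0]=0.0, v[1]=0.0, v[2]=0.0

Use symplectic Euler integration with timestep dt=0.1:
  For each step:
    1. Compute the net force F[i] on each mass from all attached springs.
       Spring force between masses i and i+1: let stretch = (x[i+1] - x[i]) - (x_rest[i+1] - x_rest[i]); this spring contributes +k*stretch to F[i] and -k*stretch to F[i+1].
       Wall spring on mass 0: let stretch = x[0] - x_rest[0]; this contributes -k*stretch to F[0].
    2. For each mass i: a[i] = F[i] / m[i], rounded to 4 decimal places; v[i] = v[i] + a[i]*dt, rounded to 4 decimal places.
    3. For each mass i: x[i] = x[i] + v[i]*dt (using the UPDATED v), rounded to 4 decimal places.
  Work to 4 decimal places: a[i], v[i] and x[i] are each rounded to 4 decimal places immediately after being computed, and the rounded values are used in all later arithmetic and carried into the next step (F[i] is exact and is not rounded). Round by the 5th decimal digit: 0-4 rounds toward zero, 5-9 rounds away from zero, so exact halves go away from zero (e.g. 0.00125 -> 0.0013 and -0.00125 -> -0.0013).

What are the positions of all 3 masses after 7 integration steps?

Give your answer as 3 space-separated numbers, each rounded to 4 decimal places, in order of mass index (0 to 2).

Answer: 5.7439 12.5234 18.9767

Derivation:
Step 0: x=[5.0000 13.0000 19.0000] v=[0.0000 0.0000 0.0000]
Step 1: x=[5.0300 12.9800 19.0000] v=[0.3000 -0.2000 0.0000]
Step 2: x=[5.0892 12.9407 18.9998] v=[0.5920 -0.3930 -0.0020]
Step 3: x=[5.1760 12.8835 18.9990] v=[0.8682 -0.5722 -0.0079]
Step 4: x=[5.2881 12.8104 18.9971] v=[1.1214 -0.7314 -0.0195]
Step 5: x=[5.4226 12.7239 18.9933] v=[1.3448 -0.8650 -0.0382]
Step 6: x=[5.5759 12.6271 18.9868] v=[1.5327 -0.9682 -0.0651]
Step 7: x=[5.7439 12.5234 18.9767] v=[1.6802 -1.0374 -0.1011]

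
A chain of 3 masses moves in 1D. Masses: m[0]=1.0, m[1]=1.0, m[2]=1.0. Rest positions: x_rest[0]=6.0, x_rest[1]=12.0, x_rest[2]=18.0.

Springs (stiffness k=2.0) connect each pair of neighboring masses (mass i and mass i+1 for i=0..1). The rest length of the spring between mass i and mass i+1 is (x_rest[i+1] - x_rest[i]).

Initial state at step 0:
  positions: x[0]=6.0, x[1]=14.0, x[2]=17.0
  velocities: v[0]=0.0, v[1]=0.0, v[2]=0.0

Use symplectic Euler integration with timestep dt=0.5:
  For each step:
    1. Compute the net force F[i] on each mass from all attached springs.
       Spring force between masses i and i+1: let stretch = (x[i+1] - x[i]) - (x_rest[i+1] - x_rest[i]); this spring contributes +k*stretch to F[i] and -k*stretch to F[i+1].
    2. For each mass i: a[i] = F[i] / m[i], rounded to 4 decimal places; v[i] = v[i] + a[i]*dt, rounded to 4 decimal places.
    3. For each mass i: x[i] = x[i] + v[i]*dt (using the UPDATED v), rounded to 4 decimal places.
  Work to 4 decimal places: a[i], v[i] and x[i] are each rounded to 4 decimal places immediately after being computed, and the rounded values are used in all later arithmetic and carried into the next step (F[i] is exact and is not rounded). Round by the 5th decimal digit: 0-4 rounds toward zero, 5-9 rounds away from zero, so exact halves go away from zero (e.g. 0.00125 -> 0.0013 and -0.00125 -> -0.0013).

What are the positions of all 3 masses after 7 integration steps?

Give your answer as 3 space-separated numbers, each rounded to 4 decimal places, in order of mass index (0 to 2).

Answer: 7.6251 10.4454 18.9298

Derivation:
Step 0: x=[6.0000 14.0000 17.0000] v=[0.0000 0.0000 0.0000]
Step 1: x=[7.0000 11.5000 18.5000] v=[2.0000 -5.0000 3.0000]
Step 2: x=[7.2500 10.2500 19.5000] v=[0.5000 -2.5000 2.0000]
Step 3: x=[6.0000 12.1250 18.8750] v=[-2.5000 3.7500 -1.2500]
Step 4: x=[4.8125 14.3125 17.8750] v=[-2.3750 4.3750 -2.0000]
Step 5: x=[5.3750 13.5313 18.0938] v=[1.1250 -1.5625 0.4375]
Step 6: x=[7.0157 10.9532 19.0313] v=[3.2813 -5.1563 1.8750]
Step 7: x=[7.6251 10.4454 18.9298] v=[1.2188 -1.0157 -0.2031]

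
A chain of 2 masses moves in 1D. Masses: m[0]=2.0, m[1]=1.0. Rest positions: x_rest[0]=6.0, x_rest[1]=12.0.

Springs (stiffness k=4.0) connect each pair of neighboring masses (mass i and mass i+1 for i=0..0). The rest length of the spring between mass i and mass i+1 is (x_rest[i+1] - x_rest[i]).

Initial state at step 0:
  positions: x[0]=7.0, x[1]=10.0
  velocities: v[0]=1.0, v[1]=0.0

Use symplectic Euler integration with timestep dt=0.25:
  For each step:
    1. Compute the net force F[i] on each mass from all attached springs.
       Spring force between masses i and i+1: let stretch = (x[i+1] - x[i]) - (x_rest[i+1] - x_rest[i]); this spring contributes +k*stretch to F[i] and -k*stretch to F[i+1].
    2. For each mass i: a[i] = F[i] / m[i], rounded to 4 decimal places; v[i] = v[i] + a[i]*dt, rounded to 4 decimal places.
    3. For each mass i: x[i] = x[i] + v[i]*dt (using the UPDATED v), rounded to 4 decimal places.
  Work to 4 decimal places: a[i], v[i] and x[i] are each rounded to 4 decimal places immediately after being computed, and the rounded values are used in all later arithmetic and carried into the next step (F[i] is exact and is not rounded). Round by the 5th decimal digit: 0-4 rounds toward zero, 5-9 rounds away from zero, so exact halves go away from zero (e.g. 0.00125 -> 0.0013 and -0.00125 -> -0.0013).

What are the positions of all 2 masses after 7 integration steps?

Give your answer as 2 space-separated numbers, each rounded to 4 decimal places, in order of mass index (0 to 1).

Answer: 6.9858 13.5283

Derivation:
Step 0: x=[7.0000 10.0000] v=[1.0000 0.0000]
Step 1: x=[6.8750 10.7500] v=[-0.5000 3.0000]
Step 2: x=[6.4844 12.0313] v=[-1.5625 5.1250]
Step 3: x=[6.0371 13.4258] v=[-1.7891 5.5781]
Step 4: x=[5.7634 14.4732] v=[-1.0948 4.1894]
Step 5: x=[5.8284 14.8431] v=[0.2601 1.4796]
Step 6: x=[6.2703 14.4593] v=[1.7675 -1.5351]
Step 7: x=[6.9858 13.5283] v=[2.8620 -3.7241]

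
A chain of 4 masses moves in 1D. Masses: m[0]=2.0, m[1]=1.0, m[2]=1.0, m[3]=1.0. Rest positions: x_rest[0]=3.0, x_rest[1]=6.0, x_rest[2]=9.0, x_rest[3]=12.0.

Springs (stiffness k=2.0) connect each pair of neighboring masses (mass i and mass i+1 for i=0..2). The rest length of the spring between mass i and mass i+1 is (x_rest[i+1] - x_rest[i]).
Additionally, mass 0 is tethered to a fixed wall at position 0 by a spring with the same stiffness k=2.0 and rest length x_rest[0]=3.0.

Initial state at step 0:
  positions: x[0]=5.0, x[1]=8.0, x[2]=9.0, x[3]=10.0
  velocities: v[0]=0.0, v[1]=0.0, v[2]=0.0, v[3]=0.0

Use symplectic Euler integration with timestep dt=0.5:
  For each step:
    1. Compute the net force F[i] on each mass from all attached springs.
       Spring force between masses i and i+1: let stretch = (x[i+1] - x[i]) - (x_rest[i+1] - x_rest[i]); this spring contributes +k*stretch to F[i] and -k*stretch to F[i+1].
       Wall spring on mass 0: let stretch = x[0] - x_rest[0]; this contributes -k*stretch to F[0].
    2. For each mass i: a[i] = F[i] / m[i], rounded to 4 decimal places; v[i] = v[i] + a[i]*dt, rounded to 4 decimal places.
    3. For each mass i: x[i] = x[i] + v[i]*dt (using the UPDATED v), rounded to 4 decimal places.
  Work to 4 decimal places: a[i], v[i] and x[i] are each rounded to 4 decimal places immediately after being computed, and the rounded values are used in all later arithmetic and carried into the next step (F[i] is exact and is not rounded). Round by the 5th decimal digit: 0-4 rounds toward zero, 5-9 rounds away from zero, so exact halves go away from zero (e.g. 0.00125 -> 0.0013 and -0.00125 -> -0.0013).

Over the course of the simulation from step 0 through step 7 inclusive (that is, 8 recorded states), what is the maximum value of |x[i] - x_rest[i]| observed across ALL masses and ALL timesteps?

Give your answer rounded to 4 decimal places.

Answer: 2.4140

Derivation:
Step 0: x=[5.0000 8.0000 9.0000 10.0000] v=[0.0000 0.0000 0.0000 0.0000]
Step 1: x=[4.5000 7.0000 9.0000 11.0000] v=[-1.0000 -2.0000 0.0000 2.0000]
Step 2: x=[3.5000 5.7500 9.0000 12.5000] v=[-2.0000 -2.5000 0.0000 3.0000]
Step 3: x=[2.1875 5.0000 9.1250 13.7500] v=[-2.6250 -1.5000 0.2500 2.5000]
Step 4: x=[1.0313 4.9063 9.5000 14.1875] v=[-2.3125 -0.1875 0.7500 0.8750]
Step 5: x=[0.5860 5.1719 9.9219 13.7813] v=[-0.8907 0.5312 0.8438 -0.8125]
Step 6: x=[1.1407 5.5196 9.8985 12.9454] v=[1.1093 0.6953 -0.0468 -1.6719]
Step 7: x=[2.5049 5.8673 9.2091 12.0860] v=[2.7284 0.6953 -1.3788 -1.7188]
Max displacement = 2.4140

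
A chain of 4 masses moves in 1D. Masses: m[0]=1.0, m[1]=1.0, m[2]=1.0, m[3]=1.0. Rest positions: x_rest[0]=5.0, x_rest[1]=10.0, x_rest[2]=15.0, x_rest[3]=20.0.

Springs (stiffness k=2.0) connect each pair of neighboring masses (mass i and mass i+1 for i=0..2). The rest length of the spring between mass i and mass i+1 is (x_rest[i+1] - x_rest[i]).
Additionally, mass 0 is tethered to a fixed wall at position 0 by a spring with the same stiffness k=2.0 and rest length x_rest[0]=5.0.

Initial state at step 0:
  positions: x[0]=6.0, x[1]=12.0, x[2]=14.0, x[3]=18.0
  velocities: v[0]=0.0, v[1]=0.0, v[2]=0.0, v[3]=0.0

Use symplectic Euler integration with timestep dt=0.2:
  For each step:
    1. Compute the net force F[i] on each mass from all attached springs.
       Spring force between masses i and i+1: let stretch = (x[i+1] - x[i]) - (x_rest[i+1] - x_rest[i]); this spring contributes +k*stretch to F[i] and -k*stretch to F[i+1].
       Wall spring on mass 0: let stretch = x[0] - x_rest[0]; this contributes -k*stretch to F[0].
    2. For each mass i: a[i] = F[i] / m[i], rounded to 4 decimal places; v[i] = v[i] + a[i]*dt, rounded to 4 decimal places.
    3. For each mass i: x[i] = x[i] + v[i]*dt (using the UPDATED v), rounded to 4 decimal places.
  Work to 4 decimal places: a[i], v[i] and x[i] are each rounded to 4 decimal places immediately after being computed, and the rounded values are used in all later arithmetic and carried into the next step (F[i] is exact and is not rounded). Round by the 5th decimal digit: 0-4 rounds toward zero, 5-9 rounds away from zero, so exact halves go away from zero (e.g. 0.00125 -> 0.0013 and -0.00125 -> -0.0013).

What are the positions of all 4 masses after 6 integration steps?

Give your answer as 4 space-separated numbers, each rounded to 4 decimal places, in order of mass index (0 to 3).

Answer: 4.8671 8.6075 15.1463 19.8405

Derivation:
Step 0: x=[6.0000 12.0000 14.0000 18.0000] v=[0.0000 0.0000 0.0000 0.0000]
Step 1: x=[6.0000 11.6800 14.1600 18.0800] v=[0.0000 -1.6000 0.8000 0.4000]
Step 2: x=[5.9744 11.1040 14.4352 18.2464] v=[-0.1280 -2.8800 1.3760 0.8320]
Step 3: x=[5.8812 10.3841 14.7488 18.5079] v=[-0.4659 -3.5994 1.5680 1.3075]
Step 4: x=[5.6778 9.6532 15.0140 18.8687] v=[-1.0172 -3.6547 1.3258 1.8039]
Step 5: x=[5.3382 9.0331 15.1587 19.3211] v=[-1.6982 -3.1005 0.7234 2.2620]
Step 6: x=[4.8671 8.6075 15.1463 19.8405] v=[-2.3555 -2.1282 -0.0619 2.5970]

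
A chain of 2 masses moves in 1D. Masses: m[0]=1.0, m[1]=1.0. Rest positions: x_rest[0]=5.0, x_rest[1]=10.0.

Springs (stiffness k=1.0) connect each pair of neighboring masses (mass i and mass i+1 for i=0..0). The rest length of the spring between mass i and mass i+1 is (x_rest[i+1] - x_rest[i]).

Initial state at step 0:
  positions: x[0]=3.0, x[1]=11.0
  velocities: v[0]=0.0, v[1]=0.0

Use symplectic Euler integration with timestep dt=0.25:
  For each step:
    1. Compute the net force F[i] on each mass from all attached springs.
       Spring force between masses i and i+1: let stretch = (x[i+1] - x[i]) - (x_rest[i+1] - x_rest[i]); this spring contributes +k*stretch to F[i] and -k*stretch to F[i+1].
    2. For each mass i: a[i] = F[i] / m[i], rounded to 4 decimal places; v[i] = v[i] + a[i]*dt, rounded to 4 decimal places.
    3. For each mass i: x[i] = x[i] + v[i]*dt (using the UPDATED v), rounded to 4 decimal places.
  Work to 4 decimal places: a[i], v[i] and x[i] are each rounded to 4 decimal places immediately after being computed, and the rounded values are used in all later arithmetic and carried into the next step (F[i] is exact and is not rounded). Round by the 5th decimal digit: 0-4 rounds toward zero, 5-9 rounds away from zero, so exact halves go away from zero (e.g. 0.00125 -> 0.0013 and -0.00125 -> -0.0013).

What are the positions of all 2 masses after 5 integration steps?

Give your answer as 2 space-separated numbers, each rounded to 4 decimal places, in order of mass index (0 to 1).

Answer: 5.0711 8.9290

Derivation:
Step 0: x=[3.0000 11.0000] v=[0.0000 0.0000]
Step 1: x=[3.1875 10.8125] v=[0.7500 -0.7500]
Step 2: x=[3.5391 10.4609] v=[1.4063 -1.4063]
Step 3: x=[4.0108 9.9892] v=[1.8868 -1.8868]
Step 4: x=[4.5437 9.4564] v=[2.1314 -2.1314]
Step 5: x=[5.0711 8.9290] v=[2.1096 -2.1096]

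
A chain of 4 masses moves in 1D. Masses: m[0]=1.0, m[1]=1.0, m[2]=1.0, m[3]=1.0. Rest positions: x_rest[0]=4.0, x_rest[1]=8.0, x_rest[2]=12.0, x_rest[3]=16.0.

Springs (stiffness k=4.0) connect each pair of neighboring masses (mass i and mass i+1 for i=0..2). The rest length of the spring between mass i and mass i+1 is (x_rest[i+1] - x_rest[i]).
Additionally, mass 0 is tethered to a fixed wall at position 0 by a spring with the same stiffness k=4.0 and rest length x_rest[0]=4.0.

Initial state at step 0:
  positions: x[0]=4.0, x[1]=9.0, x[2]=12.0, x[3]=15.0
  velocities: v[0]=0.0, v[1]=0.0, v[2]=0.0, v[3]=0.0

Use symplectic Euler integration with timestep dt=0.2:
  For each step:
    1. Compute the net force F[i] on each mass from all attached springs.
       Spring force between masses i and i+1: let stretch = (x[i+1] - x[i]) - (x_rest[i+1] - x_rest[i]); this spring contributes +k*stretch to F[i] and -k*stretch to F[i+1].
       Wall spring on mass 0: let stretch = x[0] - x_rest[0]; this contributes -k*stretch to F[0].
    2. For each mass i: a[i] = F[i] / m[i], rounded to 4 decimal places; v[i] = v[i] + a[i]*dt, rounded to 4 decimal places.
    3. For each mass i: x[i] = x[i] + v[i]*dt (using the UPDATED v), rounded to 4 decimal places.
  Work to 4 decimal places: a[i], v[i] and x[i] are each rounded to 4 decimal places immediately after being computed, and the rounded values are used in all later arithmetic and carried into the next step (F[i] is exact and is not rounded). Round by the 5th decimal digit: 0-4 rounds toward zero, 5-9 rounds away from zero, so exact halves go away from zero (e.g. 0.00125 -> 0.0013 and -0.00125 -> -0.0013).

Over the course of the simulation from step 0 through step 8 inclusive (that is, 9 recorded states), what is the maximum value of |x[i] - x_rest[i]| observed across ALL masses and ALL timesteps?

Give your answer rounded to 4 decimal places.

Answer: 1.1133

Derivation:
Step 0: x=[4.0000 9.0000 12.0000 15.0000] v=[0.0000 0.0000 0.0000 0.0000]
Step 1: x=[4.1600 8.6800 12.0000 15.1600] v=[0.8000 -1.6000 0.0000 0.8000]
Step 2: x=[4.3776 8.1680 11.9744 15.4544] v=[1.0880 -2.5600 -0.1280 1.4720]
Step 3: x=[4.5012 7.6586 11.8966 15.8320] v=[0.6182 -2.5472 -0.3891 1.8880]
Step 4: x=[4.4098 7.3221 11.7704 16.2199] v=[-0.4568 -1.6827 -0.6312 1.9397]
Step 5: x=[4.0788 7.2313 11.6444 16.5359] v=[-1.6548 -0.4539 -0.6302 1.5801]
Step 6: x=[3.5996 7.3422 11.5949 16.7093] v=[-2.3958 0.5546 -0.2475 0.8669]
Step 7: x=[3.1433 7.5347 11.6833 16.7044] v=[-2.2814 0.9627 0.4419 -0.0246]
Step 8: x=[2.8867 7.6884 11.9113 16.5361] v=[-1.2829 0.7685 1.1399 -0.8415]
Max displacement = 1.1133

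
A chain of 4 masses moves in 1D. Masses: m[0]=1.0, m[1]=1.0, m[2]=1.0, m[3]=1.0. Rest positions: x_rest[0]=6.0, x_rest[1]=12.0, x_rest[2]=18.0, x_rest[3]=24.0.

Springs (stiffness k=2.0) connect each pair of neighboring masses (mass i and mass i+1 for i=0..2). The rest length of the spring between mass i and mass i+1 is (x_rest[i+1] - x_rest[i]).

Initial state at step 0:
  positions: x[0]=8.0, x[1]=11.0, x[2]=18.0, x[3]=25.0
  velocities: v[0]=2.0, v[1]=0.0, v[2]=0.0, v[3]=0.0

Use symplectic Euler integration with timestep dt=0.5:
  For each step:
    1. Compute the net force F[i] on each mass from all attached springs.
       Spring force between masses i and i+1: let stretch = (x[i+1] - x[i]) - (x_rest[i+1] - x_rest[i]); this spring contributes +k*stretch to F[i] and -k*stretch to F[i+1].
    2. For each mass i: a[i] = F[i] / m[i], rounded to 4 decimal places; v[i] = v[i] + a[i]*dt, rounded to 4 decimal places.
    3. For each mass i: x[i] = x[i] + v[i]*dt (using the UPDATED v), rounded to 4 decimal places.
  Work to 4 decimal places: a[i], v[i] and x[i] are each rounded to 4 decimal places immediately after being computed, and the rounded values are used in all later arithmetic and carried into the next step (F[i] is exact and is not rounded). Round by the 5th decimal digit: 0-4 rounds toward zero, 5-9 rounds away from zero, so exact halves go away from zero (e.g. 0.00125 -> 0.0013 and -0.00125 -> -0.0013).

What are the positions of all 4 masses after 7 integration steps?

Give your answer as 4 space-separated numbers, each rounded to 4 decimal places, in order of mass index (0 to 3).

Step 0: x=[8.0000 11.0000 18.0000 25.0000] v=[2.0000 0.0000 0.0000 0.0000]
Step 1: x=[7.5000 13.0000 18.0000 24.5000] v=[-1.0000 4.0000 0.0000 -1.0000]
Step 2: x=[6.7500 14.7500 18.7500 23.7500] v=[-1.5000 3.5000 1.5000 -1.5000]
Step 3: x=[7.0000 14.5000 20.0000 23.5000] v=[0.5000 -0.5000 2.5000 -0.5000]
Step 4: x=[8.0000 13.2500 20.2500 24.5000] v=[2.0000 -2.5000 0.5000 2.0000]
Step 5: x=[8.6250 12.8750 19.1250 26.3750] v=[1.2500 -0.7500 -2.2500 3.7500]
Step 6: x=[8.3750 13.5000 18.5000 27.6250] v=[-0.5000 1.2500 -1.2500 2.5000]
Step 7: x=[7.6875 14.0625 19.9375 27.3125] v=[-1.3750 1.1250 2.8750 -0.6250]

Answer: 7.6875 14.0625 19.9375 27.3125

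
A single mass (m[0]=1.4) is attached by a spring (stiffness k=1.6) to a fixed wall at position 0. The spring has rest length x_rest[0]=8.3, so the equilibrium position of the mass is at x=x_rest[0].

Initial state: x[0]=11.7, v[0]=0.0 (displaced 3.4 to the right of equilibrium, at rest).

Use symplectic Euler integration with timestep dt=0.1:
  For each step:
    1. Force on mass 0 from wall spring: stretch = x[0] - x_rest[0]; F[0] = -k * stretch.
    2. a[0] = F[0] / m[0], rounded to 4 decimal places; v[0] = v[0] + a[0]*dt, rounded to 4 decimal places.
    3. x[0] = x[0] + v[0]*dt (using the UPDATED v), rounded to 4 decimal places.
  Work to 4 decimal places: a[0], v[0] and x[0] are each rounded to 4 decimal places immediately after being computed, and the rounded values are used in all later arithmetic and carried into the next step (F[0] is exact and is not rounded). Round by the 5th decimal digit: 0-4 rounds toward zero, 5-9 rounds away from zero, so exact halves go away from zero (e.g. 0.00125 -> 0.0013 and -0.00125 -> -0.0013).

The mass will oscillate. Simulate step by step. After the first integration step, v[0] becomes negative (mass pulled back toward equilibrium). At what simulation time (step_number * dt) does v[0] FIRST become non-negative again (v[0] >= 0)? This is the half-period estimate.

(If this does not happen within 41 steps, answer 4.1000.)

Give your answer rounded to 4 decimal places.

Answer: 3.0000

Derivation:
Step 0: x=[11.7000] v=[0.0000]
Step 1: x=[11.6611] v=[-0.3886]
Step 2: x=[11.5838] v=[-0.7727]
Step 3: x=[11.4690] v=[-1.1480]
Step 4: x=[11.3180] v=[-1.5102]
Step 5: x=[11.1325] v=[-1.8551]
Step 6: x=[10.9146] v=[-2.1788]
Step 7: x=[10.6668] v=[-2.4776]
Step 8: x=[10.3920] v=[-2.7481]
Step 9: x=[10.0933] v=[-2.9872]
Step 10: x=[9.7741] v=[-3.1922]
Step 11: x=[9.4380] v=[-3.3607]
Step 12: x=[9.0889] v=[-3.4908]
Step 13: x=[8.7308] v=[-3.5810]
Step 14: x=[8.3678] v=[-3.6302]
Step 15: x=[8.0040] v=[-3.6380]
Step 16: x=[7.6436] v=[-3.6042]
Step 17: x=[7.2907] v=[-3.5292]
Step 18: x=[6.9493] v=[-3.4139]
Step 19: x=[6.6234] v=[-3.2595]
Step 20: x=[6.3166] v=[-3.0679]
Step 21: x=[6.0325] v=[-2.8412]
Step 22: x=[5.7743] v=[-2.5821]
Step 23: x=[5.5450] v=[-2.2935]
Step 24: x=[5.3471] v=[-1.9786]
Step 25: x=[5.1830] v=[-1.6411]
Step 26: x=[5.0545] v=[-1.2849]
Step 27: x=[4.9631] v=[-0.9140]
Step 28: x=[4.9098] v=[-0.5326]
Step 29: x=[4.8953] v=[-0.1452]
Step 30: x=[4.9197] v=[0.2439]
First v>=0 after going negative at step 30, time=3.0000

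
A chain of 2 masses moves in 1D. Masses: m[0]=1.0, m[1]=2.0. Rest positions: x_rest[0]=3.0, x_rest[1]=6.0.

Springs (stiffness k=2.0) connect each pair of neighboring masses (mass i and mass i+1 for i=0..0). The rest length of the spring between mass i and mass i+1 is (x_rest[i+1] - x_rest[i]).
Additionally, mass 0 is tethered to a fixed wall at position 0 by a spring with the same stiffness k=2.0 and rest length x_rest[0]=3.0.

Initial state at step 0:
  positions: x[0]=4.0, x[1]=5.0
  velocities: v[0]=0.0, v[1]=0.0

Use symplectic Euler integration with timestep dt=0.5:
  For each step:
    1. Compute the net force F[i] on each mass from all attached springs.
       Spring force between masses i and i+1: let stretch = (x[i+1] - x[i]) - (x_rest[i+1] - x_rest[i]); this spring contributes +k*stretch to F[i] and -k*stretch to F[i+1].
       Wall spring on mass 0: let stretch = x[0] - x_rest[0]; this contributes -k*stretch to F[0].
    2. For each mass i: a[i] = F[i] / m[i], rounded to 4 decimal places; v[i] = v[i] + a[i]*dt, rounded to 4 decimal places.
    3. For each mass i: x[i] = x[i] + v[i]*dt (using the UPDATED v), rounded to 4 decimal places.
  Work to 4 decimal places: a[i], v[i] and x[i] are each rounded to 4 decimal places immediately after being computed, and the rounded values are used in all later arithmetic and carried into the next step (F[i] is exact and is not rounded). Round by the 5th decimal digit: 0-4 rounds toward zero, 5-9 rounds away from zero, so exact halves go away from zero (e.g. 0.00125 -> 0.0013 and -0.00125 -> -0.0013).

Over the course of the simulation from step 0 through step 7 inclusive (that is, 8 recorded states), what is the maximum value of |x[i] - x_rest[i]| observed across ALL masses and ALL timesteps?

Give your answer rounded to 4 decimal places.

Answer: 1.7500

Derivation:
Step 0: x=[4.0000 5.0000] v=[0.0000 0.0000]
Step 1: x=[2.5000 5.5000] v=[-3.0000 1.0000]
Step 2: x=[1.2500 6.0000] v=[-2.5000 1.0000]
Step 3: x=[1.7500 6.0625] v=[1.0000 0.1250]
Step 4: x=[3.5313 5.7969] v=[3.5625 -0.5313]
Step 5: x=[4.6797 5.7149] v=[2.2968 -0.1641]
Step 6: x=[4.0059 6.1241] v=[-1.3477 0.8183]
Step 7: x=[2.3882 6.7537] v=[-3.2354 1.2592]
Max displacement = 1.7500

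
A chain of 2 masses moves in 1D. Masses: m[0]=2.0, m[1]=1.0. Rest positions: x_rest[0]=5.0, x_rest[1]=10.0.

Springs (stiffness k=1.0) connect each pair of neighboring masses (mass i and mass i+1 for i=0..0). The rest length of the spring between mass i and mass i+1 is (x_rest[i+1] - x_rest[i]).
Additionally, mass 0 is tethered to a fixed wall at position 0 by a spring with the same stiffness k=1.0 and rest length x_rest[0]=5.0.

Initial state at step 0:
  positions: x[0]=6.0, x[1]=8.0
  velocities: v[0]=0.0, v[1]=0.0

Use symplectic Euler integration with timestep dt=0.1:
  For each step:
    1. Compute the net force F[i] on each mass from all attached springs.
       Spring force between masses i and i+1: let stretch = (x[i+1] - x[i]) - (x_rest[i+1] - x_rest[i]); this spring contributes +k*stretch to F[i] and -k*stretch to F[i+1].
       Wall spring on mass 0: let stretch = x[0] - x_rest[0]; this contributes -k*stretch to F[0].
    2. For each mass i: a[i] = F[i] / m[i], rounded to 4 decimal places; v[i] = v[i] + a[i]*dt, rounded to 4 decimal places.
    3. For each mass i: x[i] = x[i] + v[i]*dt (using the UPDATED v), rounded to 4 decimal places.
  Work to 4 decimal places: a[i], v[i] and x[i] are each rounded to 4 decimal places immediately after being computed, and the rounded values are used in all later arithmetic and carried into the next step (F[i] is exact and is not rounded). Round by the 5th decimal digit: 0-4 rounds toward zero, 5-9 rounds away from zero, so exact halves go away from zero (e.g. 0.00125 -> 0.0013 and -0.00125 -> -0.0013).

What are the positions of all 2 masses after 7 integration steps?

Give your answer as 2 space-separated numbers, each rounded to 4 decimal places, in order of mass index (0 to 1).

Answer: 5.4830 8.7789

Derivation:
Step 0: x=[6.0000 8.0000] v=[0.0000 0.0000]
Step 1: x=[5.9800 8.0300] v=[-0.2000 0.3000]
Step 2: x=[5.9404 8.0895] v=[-0.3965 0.5950]
Step 3: x=[5.8818 8.1775] v=[-0.5861 0.8801]
Step 4: x=[5.8053 8.2926] v=[-0.7654 1.1505]
Step 5: x=[5.7122 8.4328] v=[-0.9313 1.4018]
Step 6: x=[5.6041 8.5958] v=[-1.0809 1.6297]
Step 7: x=[5.4830 8.7789] v=[-1.2115 1.8305]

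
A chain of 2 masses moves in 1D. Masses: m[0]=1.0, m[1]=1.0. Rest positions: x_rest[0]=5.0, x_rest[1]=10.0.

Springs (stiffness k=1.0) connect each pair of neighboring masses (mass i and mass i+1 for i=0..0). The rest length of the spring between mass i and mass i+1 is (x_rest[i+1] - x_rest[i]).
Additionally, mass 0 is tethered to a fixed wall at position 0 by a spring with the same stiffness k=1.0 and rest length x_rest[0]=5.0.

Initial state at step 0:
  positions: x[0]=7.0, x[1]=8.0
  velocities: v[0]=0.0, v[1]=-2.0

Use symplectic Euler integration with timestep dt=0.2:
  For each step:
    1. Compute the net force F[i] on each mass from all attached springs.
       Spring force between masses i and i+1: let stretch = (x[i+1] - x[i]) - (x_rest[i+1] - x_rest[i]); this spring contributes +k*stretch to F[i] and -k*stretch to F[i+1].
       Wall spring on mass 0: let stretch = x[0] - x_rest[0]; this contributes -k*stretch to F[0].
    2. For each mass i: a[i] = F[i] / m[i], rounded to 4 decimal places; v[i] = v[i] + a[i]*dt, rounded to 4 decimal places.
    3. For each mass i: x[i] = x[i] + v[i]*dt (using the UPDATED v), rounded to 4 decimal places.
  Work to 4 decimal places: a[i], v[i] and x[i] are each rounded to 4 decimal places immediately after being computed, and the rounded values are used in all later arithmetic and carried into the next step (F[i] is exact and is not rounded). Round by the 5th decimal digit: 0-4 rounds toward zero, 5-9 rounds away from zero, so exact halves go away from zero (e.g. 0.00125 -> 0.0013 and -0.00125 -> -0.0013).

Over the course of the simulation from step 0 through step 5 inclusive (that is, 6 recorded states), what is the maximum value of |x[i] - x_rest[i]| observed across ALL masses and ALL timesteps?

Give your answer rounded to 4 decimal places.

Answer: 2.3200

Derivation:
Step 0: x=[7.0000 8.0000] v=[0.0000 -2.0000]
Step 1: x=[6.7600 7.7600] v=[-1.2000 -1.2000]
Step 2: x=[6.2896 7.6800] v=[-2.3520 -0.4000]
Step 3: x=[5.6232 7.7444] v=[-3.3318 0.3219]
Step 4: x=[4.8168 7.9239] v=[-4.0322 0.8977]
Step 5: x=[3.9420 8.1792] v=[-4.3741 1.2763]
Max displacement = 2.3200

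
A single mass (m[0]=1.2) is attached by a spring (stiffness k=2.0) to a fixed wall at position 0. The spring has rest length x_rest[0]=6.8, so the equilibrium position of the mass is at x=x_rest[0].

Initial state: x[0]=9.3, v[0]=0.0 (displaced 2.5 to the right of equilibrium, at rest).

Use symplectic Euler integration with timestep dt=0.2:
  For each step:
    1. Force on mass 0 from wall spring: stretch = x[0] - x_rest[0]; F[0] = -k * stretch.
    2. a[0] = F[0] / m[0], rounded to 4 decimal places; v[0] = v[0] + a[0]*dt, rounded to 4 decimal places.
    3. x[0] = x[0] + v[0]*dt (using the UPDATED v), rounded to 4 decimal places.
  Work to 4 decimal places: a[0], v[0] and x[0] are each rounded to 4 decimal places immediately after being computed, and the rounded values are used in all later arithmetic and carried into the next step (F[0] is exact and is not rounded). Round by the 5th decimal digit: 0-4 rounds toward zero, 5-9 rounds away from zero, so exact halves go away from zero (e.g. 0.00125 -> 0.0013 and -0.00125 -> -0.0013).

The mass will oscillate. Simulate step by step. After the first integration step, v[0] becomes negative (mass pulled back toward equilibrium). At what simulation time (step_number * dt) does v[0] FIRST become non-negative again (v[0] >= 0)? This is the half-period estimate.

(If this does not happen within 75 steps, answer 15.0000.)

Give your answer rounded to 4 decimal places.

Step 0: x=[9.3000] v=[0.0000]
Step 1: x=[9.1333] v=[-0.8333]
Step 2: x=[8.8111] v=[-1.6111]
Step 3: x=[8.3548] v=[-2.2815]
Step 4: x=[7.7948] v=[-2.7998]
Step 5: x=[7.1685] v=[-3.1314]
Step 6: x=[6.5177] v=[-3.2542]
Step 7: x=[5.8857] v=[-3.1601]
Step 8: x=[5.3146] v=[-2.8553]
Step 9: x=[4.8426] v=[-2.3602]
Step 10: x=[4.5011] v=[-1.7077]
Step 11: x=[4.3128] v=[-0.9414]
Step 12: x=[4.2903] v=[-0.1123]
Step 13: x=[4.4352] v=[0.7243]
First v>=0 after going negative at step 13, time=2.6000

Answer: 2.6000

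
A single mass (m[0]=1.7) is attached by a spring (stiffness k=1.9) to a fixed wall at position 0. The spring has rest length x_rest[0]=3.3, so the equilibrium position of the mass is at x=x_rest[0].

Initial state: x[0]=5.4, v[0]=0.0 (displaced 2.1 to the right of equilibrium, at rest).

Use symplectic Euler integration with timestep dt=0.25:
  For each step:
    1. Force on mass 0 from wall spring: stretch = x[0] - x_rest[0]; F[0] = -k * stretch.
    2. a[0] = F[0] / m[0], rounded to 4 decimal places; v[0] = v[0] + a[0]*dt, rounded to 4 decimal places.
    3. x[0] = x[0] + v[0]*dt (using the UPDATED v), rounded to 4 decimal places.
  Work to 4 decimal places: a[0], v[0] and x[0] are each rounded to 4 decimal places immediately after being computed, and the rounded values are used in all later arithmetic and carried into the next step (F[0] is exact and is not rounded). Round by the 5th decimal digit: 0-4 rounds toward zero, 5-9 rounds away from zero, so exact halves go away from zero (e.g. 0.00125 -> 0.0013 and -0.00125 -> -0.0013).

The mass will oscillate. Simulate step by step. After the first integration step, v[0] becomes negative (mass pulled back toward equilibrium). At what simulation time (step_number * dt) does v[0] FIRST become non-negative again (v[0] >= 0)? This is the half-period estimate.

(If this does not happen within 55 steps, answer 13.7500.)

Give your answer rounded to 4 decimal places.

Answer: 3.0000

Derivation:
Step 0: x=[5.4000] v=[0.0000]
Step 1: x=[5.2533] v=[-0.5868]
Step 2: x=[4.9702] v=[-1.1326]
Step 3: x=[4.5704] v=[-1.5993]
Step 4: x=[4.0818] v=[-1.9543]
Step 5: x=[3.5386] v=[-2.1728]
Step 6: x=[2.9787] v=[-2.2395]
Step 7: x=[2.4413] v=[-2.1497]
Step 8: x=[1.9639] v=[-1.9098]
Step 9: x=[1.5798] v=[-1.5365]
Step 10: x=[1.3158] v=[-1.0559]
Step 11: x=[1.1904] v=[-0.5015]
Step 12: x=[1.2124] v=[0.0880]
First v>=0 after going negative at step 12, time=3.0000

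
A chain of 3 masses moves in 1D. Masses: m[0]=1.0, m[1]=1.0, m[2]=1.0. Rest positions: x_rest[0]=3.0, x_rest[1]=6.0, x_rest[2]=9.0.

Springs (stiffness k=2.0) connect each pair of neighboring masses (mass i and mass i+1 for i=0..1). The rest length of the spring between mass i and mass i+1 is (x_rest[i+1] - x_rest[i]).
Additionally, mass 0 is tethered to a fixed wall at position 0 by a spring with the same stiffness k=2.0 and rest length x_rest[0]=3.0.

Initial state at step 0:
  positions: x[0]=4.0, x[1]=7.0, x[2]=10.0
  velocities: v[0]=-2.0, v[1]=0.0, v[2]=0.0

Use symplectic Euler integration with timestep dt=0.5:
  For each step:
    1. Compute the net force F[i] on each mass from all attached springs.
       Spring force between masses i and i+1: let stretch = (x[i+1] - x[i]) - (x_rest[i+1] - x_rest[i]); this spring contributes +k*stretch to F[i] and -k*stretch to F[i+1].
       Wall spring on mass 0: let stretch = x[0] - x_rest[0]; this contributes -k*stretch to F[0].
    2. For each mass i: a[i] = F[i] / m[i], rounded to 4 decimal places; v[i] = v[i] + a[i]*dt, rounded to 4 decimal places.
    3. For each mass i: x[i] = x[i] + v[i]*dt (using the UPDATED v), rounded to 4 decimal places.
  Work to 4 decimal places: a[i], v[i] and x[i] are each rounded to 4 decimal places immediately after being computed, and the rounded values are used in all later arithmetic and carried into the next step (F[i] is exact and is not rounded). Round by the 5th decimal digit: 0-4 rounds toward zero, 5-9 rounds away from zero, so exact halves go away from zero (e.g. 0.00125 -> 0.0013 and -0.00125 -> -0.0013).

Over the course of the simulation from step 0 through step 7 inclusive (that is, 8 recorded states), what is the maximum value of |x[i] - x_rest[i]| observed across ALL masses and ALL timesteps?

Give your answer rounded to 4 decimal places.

Answer: 2.2499

Derivation:
Step 0: x=[4.0000 7.0000 10.0000] v=[-2.0000 0.0000 0.0000]
Step 1: x=[2.5000 7.0000 10.0000] v=[-3.0000 0.0000 0.0000]
Step 2: x=[2.0000 6.2500 10.0000] v=[-1.0000 -1.5000 0.0000]
Step 3: x=[2.6250 5.2500 9.6250] v=[1.2500 -2.0000 -0.7500]
Step 4: x=[3.2500 5.1250 8.5625] v=[1.2500 -0.2500 -2.1250]
Step 5: x=[3.1875 5.7813 7.2813] v=[-0.1250 1.3125 -2.5625]
Step 6: x=[2.8282 5.8907 6.7501] v=[-0.7187 0.2187 -1.0625]
Step 7: x=[2.5860 4.8985 7.2892] v=[-0.4844 -1.9844 1.0781]
Max displacement = 2.2499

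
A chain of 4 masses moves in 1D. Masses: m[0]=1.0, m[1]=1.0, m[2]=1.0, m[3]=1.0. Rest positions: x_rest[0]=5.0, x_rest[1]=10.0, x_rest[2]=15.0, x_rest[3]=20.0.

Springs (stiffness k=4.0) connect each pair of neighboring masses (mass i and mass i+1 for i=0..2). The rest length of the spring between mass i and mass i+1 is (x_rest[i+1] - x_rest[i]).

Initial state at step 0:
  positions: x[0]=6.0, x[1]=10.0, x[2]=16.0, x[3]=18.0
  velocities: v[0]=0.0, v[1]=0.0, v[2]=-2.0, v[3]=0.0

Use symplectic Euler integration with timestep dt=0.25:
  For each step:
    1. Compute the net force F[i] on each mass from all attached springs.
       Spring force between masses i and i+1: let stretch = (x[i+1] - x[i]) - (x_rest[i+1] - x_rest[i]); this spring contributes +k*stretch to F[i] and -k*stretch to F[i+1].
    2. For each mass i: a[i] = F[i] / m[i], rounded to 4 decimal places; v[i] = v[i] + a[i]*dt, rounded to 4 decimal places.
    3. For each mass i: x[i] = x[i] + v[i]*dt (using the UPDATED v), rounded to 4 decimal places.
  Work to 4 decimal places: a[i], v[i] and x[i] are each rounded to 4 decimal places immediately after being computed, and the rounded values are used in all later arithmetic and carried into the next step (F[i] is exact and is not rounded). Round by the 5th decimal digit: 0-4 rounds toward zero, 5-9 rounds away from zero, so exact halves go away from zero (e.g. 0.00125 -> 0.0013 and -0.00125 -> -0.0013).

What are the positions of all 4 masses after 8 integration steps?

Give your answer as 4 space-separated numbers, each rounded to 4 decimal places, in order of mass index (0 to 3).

Step 0: x=[6.0000 10.0000 16.0000 18.0000] v=[0.0000 0.0000 -2.0000 0.0000]
Step 1: x=[5.7500 10.5000 14.5000 18.7500] v=[-1.0000 2.0000 -6.0000 3.0000]
Step 2: x=[5.4375 10.8125 13.0625 19.6875] v=[-1.2500 1.2500 -5.7500 3.7500]
Step 3: x=[5.2188 10.3438 12.7188 20.2188] v=[-0.8750 -1.8750 -1.3750 2.1250]
Step 4: x=[5.0313 9.1876 13.6563 20.1251] v=[-0.7500 -4.6250 3.7500 -0.3750]
Step 5: x=[4.6329 8.1095 15.0938 19.6642] v=[-1.5937 -4.3126 5.7501 -1.8438]
Step 6: x=[3.8536 7.9083 15.9279 19.3107] v=[-3.1171 -0.8049 3.3362 -1.4142]
Step 7: x=[2.8380 8.6983 15.6028 19.3615] v=[-4.0624 3.1600 -1.3006 0.2030]
Step 8: x=[2.0375 9.7494 14.4912 19.7226] v=[-3.2021 4.2042 -4.4464 1.4443]

Answer: 2.0375 9.7494 14.4912 19.7226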